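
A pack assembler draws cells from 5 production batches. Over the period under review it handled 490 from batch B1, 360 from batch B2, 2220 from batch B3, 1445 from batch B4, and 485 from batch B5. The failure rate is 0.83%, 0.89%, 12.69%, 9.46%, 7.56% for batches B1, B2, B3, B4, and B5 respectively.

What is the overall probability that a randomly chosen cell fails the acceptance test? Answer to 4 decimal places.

0.0925

Total: 490 + 360 + 2220 + 1445 + 485 = 5000.
P(B1) = 490/5000 = 0.098. P(B2) = 360/5000 = 0.072. P(B3) = 2220/5000 = 0.444. P(B4) = 1445/5000 = 0.289. P(B5) = 485/5000 = 0.097.
Summing over the partition,
P(F) = P(F|B1)·P(B1) + P(F|B2)·P(B2) + P(F|B3)·P(B3) + P(F|B4)·P(B4) + P(F|B5)·P(B5)
      = 0.0083·0.098 + 0.0089·0.072 + 0.1269·0.444 + 0.0946·0.289 + 0.0756·0.097
      = 0.0008134 + 0.0006408 + 0.0563436 + 0.0273394 + 0.0073332 = 0.0924704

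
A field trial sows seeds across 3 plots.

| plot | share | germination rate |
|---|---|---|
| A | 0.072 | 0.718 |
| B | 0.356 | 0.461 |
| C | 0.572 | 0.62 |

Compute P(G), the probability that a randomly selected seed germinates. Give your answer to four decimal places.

P(G) ≈ 0.5705

P(G) = P(G|A)·P(A) + P(G|B)·P(B) + P(G|C)·P(C)
      = 0.718·0.072 + 0.461·0.356 + 0.62·0.572
      = 0.051696 + 0.164116 + 0.35464 = 0.570452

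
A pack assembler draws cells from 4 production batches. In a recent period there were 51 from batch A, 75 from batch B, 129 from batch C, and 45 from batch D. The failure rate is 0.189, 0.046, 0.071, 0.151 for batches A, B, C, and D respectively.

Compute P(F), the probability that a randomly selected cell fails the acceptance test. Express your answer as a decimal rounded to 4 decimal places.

Total: 51 + 75 + 129 + 45 = 300.
P(A) = 51/300 = 0.17. P(B) = 75/300 = 0.25. P(C) = 129/300 = 0.43. P(D) = 45/300 = 0.15.
Using total probability over the partition,
P(F) = P(F|A)·P(A) + P(F|B)·P(B) + P(F|C)·P(C) + P(F|D)·P(D)
      = 0.189·0.17 + 0.046·0.25 + 0.071·0.43 + 0.151·0.15
      = 0.03213 + 0.0115 + 0.03053 + 0.02265 = 0.09681

0.0968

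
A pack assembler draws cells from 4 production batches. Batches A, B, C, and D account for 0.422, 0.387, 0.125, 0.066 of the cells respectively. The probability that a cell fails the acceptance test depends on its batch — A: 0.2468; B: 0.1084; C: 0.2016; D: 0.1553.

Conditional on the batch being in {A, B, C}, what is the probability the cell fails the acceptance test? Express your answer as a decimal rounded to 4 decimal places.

P(F|S) ≈ 0.1834

Let S = {A, B, C}.
P(S) = 0.422 + 0.387 + 0.125 = 0.934.
P(F ∩ S) = 0.2468·0.422 + 0.1084·0.387 + 0.2016·0.125 = 0.1041496 + 0.0419508 + 0.0252 = 0.1713004.
P(F | S) = 0.1713004 / 0.934 = 0.183405…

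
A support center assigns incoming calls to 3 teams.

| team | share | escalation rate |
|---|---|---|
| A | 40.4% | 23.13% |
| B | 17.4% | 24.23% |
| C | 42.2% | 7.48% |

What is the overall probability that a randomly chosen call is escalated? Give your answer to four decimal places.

P(E) ≈ 0.1672

Summing over the partition,
P(E) = P(E|A)·P(A) + P(E|B)·P(B) + P(E|C)·P(C)
      = 0.2313·0.404 + 0.2423·0.174 + 0.0748·0.422
      = 0.0934452 + 0.0421602 + 0.0315656 = 0.167171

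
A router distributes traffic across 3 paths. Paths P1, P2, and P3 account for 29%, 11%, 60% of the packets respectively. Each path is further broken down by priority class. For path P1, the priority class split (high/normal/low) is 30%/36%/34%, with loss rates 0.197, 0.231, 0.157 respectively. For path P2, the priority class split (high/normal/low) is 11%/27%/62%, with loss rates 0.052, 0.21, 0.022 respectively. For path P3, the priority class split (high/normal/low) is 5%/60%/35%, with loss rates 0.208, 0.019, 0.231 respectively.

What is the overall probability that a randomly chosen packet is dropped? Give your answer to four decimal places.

P(L|P1) = 0.3·0.197 + 0.36·0.231 + 0.34·0.157 = 0.0591 + 0.08316 + 0.05338 = 0.19564
P(L|P2) = 0.11·0.052 + 0.27·0.21 + 0.62·0.022 = 0.00572 + 0.0567 + 0.01364 = 0.07606
P(L|P3) = 0.05·0.208 + 0.6·0.019 + 0.35·0.231 = 0.0104 + 0.0114 + 0.08085 = 0.10265
By total probability over the outer partition,
P(L) = 0.29·0.19564 + 0.11·0.07606 + 0.6·0.10265
      = 0.0567356 + 0.0083666 + 0.06159 = 0.1266922

0.1267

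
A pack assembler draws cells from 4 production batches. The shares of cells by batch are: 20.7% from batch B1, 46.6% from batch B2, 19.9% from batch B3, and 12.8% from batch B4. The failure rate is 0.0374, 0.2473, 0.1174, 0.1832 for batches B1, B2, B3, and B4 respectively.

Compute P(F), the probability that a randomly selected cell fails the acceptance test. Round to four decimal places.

0.1698

P(F) = P(F|B1)·P(B1) + P(F|B2)·P(B2) + P(F|B3)·P(B3) + P(F|B4)·P(B4)
      = 0.0374·0.207 + 0.2473·0.466 + 0.1174·0.199 + 0.1832·0.128
      = 0.0077418 + 0.1152418 + 0.0233626 + 0.0234496 = 0.1697958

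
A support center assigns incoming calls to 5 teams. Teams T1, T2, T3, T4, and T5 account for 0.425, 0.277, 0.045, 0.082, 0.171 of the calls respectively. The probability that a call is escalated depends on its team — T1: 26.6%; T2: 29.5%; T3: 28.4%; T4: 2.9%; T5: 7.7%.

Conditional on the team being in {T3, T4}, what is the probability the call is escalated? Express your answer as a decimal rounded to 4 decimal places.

0.1194

Let S = {T3, T4}.
P(S) = 0.045 + 0.082 = 0.127.
P(E ∩ S) = 0.284·0.045 + 0.029·0.082 = 0.01278 + 0.002378 = 0.015158.
P(E | S) = 0.015158 / 0.127 = 0.119354…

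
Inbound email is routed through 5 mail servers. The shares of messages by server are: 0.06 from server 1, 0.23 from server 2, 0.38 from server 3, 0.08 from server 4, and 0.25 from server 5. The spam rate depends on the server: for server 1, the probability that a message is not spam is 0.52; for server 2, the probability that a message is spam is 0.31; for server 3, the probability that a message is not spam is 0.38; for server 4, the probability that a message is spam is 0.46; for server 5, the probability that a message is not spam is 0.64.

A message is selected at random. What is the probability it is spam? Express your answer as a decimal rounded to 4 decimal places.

P(S|1) = 1 − 0.52 = 0.48.
P(S|3) = 1 − 0.38 = 0.62.
P(S|5) = 1 − 0.64 = 0.36.
Summing over the partition,
P(S) = P(S|1)·P(1) + P(S|2)·P(2) + P(S|3)·P(3) + P(S|4)·P(4) + P(S|5)·P(5)
      = 0.48·0.06 + 0.31·0.23 + 0.62·0.38 + 0.46·0.08 + 0.36·0.25
      = 0.0288 + 0.0713 + 0.2356 + 0.0368 + 0.09 = 0.4625

0.4625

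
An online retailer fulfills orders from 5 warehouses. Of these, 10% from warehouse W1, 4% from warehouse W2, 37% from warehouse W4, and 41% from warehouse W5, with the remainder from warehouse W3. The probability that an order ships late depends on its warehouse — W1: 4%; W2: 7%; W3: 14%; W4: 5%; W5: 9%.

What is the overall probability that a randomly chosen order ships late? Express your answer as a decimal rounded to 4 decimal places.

P(L) ≈ 0.0734

P(W3) = 1 − (0.1 + 0.04 + 0.37 + 0.41) = 0.08.
P(L) = P(L|W1)·P(W1) + P(L|W2)·P(W2) + P(L|W3)·P(W3) + P(L|W4)·P(W4) + P(L|W5)·P(W5)
      = 0.04·0.1 + 0.07·0.04 + 0.14·0.08 + 0.05·0.37 + 0.09·0.41
      = 0.004 + 0.0028 + 0.0112 + 0.0185 + 0.0369 = 0.0734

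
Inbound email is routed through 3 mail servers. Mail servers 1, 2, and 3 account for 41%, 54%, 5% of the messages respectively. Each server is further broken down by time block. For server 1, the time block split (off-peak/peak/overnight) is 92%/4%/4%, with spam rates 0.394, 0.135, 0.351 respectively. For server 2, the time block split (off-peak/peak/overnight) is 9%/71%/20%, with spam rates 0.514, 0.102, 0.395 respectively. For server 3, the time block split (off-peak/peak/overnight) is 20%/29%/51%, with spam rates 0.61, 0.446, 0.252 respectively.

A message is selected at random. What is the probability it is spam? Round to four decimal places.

P(S|1) = 0.92·0.394 + 0.04·0.135 + 0.04·0.351 = 0.36248 + 0.0054 + 0.01404 = 0.38192
P(S|2) = 0.09·0.514 + 0.71·0.102 + 0.2·0.395 = 0.04626 + 0.07242 + 0.079 = 0.19768
P(S|3) = 0.2·0.61 + 0.29·0.446 + 0.51·0.252 = 0.122 + 0.12934 + 0.12852 = 0.37986
By total probability over the outer partition,
P(S) = 0.41·0.38192 + 0.54·0.19768 + 0.05·0.37986
      = 0.1565872 + 0.1067472 + 0.018993 = 0.2823274

0.2823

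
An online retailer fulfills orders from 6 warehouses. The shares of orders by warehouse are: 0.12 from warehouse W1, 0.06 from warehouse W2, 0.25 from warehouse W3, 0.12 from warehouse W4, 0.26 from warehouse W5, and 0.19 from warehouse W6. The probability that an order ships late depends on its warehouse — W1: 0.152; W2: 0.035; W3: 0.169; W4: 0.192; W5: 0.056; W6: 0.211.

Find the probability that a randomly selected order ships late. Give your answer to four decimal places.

0.1403

P(L) = P(L|W1)·P(W1) + P(L|W2)·P(W2) + P(L|W3)·P(W3) + P(L|W4)·P(W4) + P(L|W5)·P(W5) + P(L|W6)·P(W6)
      = 0.152·0.12 + 0.035·0.06 + 0.169·0.25 + 0.192·0.12 + 0.056·0.26 + 0.211·0.19
      = 0.01824 + 0.0021 + 0.04225 + 0.02304 + 0.01456 + 0.04009 = 0.14028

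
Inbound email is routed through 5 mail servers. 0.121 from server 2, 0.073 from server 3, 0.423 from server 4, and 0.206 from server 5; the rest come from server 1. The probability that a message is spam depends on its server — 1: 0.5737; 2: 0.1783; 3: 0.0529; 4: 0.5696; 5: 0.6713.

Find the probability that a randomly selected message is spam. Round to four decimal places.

P(S) ≈ 0.5062

P(1) = 1 − (0.121 + 0.073 + 0.423 + 0.206) = 0.177.
P(S) = P(S|1)·P(1) + P(S|2)·P(2) + P(S|3)·P(3) + P(S|4)·P(4) + P(S|5)·P(5)
      = 0.5737·0.177 + 0.1783·0.121 + 0.0529·0.073 + 0.5696·0.423 + 0.6713·0.206
      = 0.1015449 + 0.0215743 + 0.0038617 + 0.2409408 + 0.1382878 = 0.5062095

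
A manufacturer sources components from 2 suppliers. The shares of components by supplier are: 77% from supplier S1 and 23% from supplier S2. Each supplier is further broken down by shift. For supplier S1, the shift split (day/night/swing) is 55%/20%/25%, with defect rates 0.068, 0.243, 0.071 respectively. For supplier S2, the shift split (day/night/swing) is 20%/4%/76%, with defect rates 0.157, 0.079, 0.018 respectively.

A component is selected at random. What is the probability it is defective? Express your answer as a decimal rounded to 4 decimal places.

P(D|S1) = 0.55·0.068 + 0.2·0.243 + 0.25·0.071 = 0.0374 + 0.0486 + 0.01775 = 0.10375
P(D|S2) = 0.2·0.157 + 0.04·0.079 + 0.76·0.018 = 0.0314 + 0.00316 + 0.01368 = 0.04824
By total probability over the outer partition,
P(D) = 0.77·0.10375 + 0.23·0.04824
      = 0.0798875 + 0.0110952 = 0.0909827

P(D) ≈ 0.0910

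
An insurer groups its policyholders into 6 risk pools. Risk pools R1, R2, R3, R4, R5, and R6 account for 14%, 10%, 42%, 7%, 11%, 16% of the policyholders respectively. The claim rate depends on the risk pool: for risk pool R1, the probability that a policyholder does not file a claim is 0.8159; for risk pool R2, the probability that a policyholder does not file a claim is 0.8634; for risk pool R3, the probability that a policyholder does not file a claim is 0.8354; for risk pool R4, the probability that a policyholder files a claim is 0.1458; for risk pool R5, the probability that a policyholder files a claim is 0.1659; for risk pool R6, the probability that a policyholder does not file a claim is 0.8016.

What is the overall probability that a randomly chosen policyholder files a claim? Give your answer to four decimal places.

P(C|R1) = 1 − 0.8159 = 0.1841.
P(C|R2) = 1 − 0.8634 = 0.1366.
P(C|R3) = 1 − 0.8354 = 0.1646.
P(C|R6) = 1 − 0.8016 = 0.1984.
P(C) = P(C|R1)·P(R1) + P(C|R2)·P(R2) + P(C|R3)·P(R3) + P(C|R4)·P(R4) + P(C|R5)·P(R5) + P(C|R6)·P(R6)
      = 0.1841·0.14 + 0.1366·0.1 + 0.1646·0.42 + 0.1458·0.07 + 0.1659·0.11 + 0.1984·0.16
      = 0.025774 + 0.01366 + 0.069132 + 0.010206 + 0.018249 + 0.031744 = 0.168765

P(C) ≈ 0.1688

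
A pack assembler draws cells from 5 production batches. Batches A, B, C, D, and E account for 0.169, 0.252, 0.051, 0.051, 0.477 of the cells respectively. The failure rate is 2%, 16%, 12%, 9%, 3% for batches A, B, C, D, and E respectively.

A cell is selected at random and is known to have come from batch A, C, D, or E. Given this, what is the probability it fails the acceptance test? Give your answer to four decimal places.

Let S = {A, C, D, E}.
P(S) = 0.169 + 0.051 + 0.051 + 0.477 = 0.748.
P(F ∩ S) = 0.02·0.169 + 0.12·0.051 + 0.09·0.051 + 0.03·0.477 = 0.00338 + 0.00612 + 0.00459 + 0.01431 = 0.0284.
P(F | S) = 0.0284 / 0.748 = 0.037968…

P(F|S) ≈ 0.0380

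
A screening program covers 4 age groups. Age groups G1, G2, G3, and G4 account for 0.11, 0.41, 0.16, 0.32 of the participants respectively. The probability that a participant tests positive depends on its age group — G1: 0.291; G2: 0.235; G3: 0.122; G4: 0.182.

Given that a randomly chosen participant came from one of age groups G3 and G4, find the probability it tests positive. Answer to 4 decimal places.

Let S = {G3, G4}.
P(S) = 0.16 + 0.32 = 0.48.
P(T ∩ S) = 0.122·0.16 + 0.182·0.32 = 0.01952 + 0.05824 = 0.07776.
P(T | S) = 0.07776 / 0.48 = 0.162000…

0.1620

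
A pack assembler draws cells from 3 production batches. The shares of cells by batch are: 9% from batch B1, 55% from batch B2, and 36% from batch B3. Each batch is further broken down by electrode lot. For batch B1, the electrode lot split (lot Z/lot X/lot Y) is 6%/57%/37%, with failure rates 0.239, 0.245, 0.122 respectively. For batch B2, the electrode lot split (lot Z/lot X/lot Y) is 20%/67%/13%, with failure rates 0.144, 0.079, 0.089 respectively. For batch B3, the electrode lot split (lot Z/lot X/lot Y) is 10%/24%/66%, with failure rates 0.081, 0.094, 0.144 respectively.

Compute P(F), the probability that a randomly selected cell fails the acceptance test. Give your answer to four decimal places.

0.1145

P(F|B1) = 0.06·0.239 + 0.57·0.245 + 0.37·0.122 = 0.01434 + 0.13965 + 0.04514 = 0.19913
P(F|B2) = 0.2·0.144 + 0.67·0.079 + 0.13·0.089 = 0.0288 + 0.05293 + 0.01157 = 0.0933
P(F|B3) = 0.1·0.081 + 0.24·0.094 + 0.66·0.144 = 0.0081 + 0.02256 + 0.09504 = 0.1257
By total probability over the outer partition,
P(F) = 0.09·0.19913 + 0.55·0.0933 + 0.36·0.1257
      = 0.0179217 + 0.051315 + 0.045252 = 0.1144887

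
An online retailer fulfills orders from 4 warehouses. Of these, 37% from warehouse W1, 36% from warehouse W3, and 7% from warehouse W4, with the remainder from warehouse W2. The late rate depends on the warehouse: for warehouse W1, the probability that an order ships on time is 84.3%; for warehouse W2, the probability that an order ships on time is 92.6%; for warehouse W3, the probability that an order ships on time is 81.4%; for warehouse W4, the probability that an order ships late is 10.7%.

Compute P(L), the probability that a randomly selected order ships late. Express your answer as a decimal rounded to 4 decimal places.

0.1473

P(W2) = 1 − (0.37 + 0.36 + 0.07) = 0.2.
P(L|W1) = 1 − 0.843 = 0.157.
P(L|W2) = 1 − 0.926 = 0.074.
P(L|W3) = 1 − 0.814 = 0.186.
Using total probability over the partition,
P(L) = P(L|W1)·P(W1) + P(L|W2)·P(W2) + P(L|W3)·P(W3) + P(L|W4)·P(W4)
      = 0.157·0.37 + 0.074·0.2 + 0.186·0.36 + 0.107·0.07
      = 0.05809 + 0.0148 + 0.06696 + 0.00749 = 0.14734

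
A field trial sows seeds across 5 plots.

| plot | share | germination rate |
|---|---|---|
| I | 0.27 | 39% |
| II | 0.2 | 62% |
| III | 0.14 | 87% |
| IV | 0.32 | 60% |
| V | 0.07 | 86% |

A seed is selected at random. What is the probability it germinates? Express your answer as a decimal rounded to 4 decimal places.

P(G) = P(G|I)·P(I) + P(G|II)·P(II) + P(G|III)·P(III) + P(G|IV)·P(IV) + P(G|V)·P(V)
      = 0.39·0.27 + 0.62·0.2 + 0.87·0.14 + 0.6·0.32 + 0.86·0.07
      = 0.1053 + 0.124 + 0.1218 + 0.192 + 0.0602 = 0.6033

P(G) ≈ 0.6033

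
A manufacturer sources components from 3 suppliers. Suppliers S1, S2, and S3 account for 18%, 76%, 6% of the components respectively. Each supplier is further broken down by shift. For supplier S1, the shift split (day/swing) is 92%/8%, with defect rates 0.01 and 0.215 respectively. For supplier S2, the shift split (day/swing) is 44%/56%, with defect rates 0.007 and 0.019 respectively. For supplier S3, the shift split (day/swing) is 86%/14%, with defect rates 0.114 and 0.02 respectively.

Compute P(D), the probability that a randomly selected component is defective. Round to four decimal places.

P(D|S1) = 0.92·0.01 + 0.08·0.215 = 0.0092 + 0.0172 = 0.0264
P(D|S2) = 0.44·0.007 + 0.56·0.019 = 0.00308 + 0.01064 = 0.01372
P(D|S3) = 0.86·0.114 + 0.14·0.02 = 0.09804 + 0.0028 = 0.10084
By total probability over the outer partition,
P(D) = 0.18·0.0264 + 0.76·0.01372 + 0.06·0.10084
      = 0.004752 + 0.0104272 + 0.0060504 = 0.0212296

0.0212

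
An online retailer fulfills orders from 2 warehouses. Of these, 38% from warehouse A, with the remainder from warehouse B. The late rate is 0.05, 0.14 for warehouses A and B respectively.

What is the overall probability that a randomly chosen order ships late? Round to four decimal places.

P(B) = 1 − (0.38) = 0.62.
P(L) = P(L|A)·P(A) + P(L|B)·P(B)
      = 0.05·0.38 + 0.14·0.62
      = 0.019 + 0.0868 = 0.1058

0.1058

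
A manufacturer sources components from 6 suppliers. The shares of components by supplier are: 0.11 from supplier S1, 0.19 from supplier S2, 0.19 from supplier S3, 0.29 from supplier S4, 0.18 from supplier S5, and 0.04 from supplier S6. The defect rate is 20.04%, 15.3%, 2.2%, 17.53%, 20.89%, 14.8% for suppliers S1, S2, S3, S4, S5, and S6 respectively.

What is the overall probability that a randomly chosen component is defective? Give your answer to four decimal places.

P(D) ≈ 0.1497

Using total probability over the partition,
P(D) = P(D|S1)·P(S1) + P(D|S2)·P(S2) + P(D|S3)·P(S3) + P(D|S4)·P(S4) + P(D|S5)·P(S5) + P(D|S6)·P(S6)
      = 0.2004·0.11 + 0.153·0.19 + 0.022·0.19 + 0.1753·0.29 + 0.2089·0.18 + 0.148·0.04
      = 0.022044 + 0.02907 + 0.00418 + 0.050837 + 0.037602 + 0.00592 = 0.149653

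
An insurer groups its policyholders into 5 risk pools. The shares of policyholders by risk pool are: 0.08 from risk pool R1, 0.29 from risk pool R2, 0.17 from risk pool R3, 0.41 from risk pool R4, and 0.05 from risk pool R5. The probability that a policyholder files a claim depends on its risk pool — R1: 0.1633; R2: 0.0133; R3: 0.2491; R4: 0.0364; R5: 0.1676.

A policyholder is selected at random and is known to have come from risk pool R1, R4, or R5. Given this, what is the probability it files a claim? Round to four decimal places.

Let S = {R1, R4, R5}.
P(S) = 0.08 + 0.41 + 0.05 = 0.54.
P(C ∩ S) = 0.1633·0.08 + 0.0364·0.41 + 0.1676·0.05 = 0.013064 + 0.014924 + 0.00838 = 0.036368.
P(C | S) = 0.036368 / 0.54 = 0.067348…

0.0673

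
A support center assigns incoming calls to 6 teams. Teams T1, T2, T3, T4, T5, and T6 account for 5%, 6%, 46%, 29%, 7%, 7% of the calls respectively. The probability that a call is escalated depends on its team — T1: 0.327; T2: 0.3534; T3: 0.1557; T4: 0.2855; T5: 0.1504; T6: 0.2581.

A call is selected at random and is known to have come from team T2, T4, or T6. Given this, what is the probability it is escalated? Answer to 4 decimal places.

0.2906

Let S = {T2, T4, T6}.
P(S) = 0.06 + 0.29 + 0.07 = 0.42.
P(E ∩ S) = 0.3534·0.06 + 0.2855·0.29 + 0.2581·0.07 = 0.021204 + 0.082795 + 0.018067 = 0.122066.
P(E | S) = 0.122066 / 0.42 = 0.290633…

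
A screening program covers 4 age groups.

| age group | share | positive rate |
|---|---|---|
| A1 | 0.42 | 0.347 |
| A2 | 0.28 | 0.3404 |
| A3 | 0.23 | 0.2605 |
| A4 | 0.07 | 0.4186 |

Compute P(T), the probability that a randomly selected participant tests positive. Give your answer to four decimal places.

P(T) = P(T|A1)·P(A1) + P(T|A2)·P(A2) + P(T|A3)·P(A3) + P(T|A4)·P(A4)
      = 0.347·0.42 + 0.3404·0.28 + 0.2605·0.23 + 0.4186·0.07
      = 0.14574 + 0.095312 + 0.059915 + 0.029302 = 0.330269

P(T) ≈ 0.3303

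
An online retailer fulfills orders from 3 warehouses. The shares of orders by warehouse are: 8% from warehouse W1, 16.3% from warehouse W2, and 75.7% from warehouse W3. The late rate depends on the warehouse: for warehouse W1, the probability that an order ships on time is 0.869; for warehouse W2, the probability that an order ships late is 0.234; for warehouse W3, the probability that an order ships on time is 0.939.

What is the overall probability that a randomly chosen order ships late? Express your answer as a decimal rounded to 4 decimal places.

P(L|W1) = 1 − 0.869 = 0.131.
P(L|W3) = 1 − 0.939 = 0.061.
P(L) = P(L|W1)·P(W1) + P(L|W2)·P(W2) + P(L|W3)·P(W3)
      = 0.131·0.08 + 0.234·0.163 + 0.061·0.757
      = 0.01048 + 0.038142 + 0.046177 = 0.094799

0.0948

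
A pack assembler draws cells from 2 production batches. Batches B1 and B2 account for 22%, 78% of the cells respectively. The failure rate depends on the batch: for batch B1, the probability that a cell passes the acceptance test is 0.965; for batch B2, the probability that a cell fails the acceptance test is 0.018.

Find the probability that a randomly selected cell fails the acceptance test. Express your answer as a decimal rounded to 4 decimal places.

0.0217

P(F|B1) = 1 − 0.965 = 0.035.
P(F) = P(F|B1)·P(B1) + P(F|B2)·P(B2)
      = 0.035·0.22 + 0.018·0.78
      = 0.0077 + 0.01404 = 0.02174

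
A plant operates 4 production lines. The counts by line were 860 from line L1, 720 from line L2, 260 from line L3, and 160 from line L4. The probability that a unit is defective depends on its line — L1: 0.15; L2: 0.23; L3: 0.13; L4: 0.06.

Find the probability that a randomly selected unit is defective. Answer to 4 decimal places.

Total: 860 + 720 + 260 + 160 = 2000.
P(L1) = 860/2000 = 0.43. P(L2) = 720/2000 = 0.36. P(L3) = 260/2000 = 0.13. P(L4) = 160/2000 = 0.08.
By the law of total probability,
P(D) = P(D|L1)·P(L1) + P(D|L2)·P(L2) + P(D|L3)·P(L3) + P(D|L4)·P(L4)
      = 0.15·0.43 + 0.23·0.36 + 0.13·0.13 + 0.06·0.08
      = 0.0645 + 0.0828 + 0.0169 + 0.0048 = 0.169

P(D) ≈ 0.1690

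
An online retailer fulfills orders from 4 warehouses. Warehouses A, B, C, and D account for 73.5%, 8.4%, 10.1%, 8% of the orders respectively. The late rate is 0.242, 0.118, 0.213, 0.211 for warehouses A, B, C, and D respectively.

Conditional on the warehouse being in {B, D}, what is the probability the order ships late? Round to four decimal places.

Let S = {B, D}.
P(S) = 0.084 + 0.08 = 0.164.
P(L ∩ S) = 0.118·0.084 + 0.211·0.08 = 0.009912 + 0.01688 = 0.026792.
P(L | S) = 0.026792 / 0.164 = 0.163366…

0.1634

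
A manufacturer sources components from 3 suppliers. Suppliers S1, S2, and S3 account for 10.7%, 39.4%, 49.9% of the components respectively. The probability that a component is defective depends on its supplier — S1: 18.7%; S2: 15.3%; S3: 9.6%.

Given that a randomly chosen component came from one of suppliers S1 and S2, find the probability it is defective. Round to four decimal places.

0.1603

Let S = {S1, S2}.
P(S) = 0.107 + 0.394 = 0.501.
P(D ∩ S) = 0.187·0.107 + 0.153·0.394 = 0.020009 + 0.060282 = 0.080291.
P(D | S) = 0.080291 / 0.501 = 0.160261…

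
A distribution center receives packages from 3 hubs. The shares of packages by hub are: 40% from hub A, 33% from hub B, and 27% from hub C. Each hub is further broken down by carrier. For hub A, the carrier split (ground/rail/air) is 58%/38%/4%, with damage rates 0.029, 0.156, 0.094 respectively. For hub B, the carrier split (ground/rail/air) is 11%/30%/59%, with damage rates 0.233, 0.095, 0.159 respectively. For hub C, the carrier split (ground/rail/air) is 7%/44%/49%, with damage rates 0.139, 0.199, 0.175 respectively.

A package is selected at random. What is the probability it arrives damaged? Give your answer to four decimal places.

P(D|A) = 0.58·0.029 + 0.38·0.156 + 0.04·0.094 = 0.01682 + 0.05928 + 0.00376 = 0.07986
P(D|B) = 0.11·0.233 + 0.3·0.095 + 0.59·0.159 = 0.02563 + 0.0285 + 0.09381 = 0.14794
P(D|C) = 0.07·0.139 + 0.44·0.199 + 0.49·0.175 = 0.00973 + 0.08756 + 0.08575 = 0.18304
By total probability over the outer partition,
P(D) = 0.4·0.07986 + 0.33·0.14794 + 0.27·0.18304
      = 0.031944 + 0.0488202 + 0.0494208 = 0.130185

0.1302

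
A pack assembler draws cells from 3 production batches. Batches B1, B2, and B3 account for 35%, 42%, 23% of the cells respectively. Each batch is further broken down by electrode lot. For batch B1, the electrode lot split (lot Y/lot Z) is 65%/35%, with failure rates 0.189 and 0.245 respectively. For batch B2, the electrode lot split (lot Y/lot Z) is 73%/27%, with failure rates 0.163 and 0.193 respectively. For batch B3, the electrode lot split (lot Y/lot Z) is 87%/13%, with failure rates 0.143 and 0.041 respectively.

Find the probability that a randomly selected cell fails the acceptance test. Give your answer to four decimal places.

P(F|B1) = 0.65·0.189 + 0.35·0.245 = 0.12285 + 0.08575 = 0.2086
P(F|B2) = 0.73·0.163 + 0.27·0.193 = 0.11899 + 0.05211 = 0.1711
P(F|B3) = 0.87·0.143 + 0.13·0.041 = 0.12441 + 0.00533 = 0.12974
By total probability over the outer partition,
P(F) = 0.35·0.2086 + 0.42·0.1711 + 0.23·0.12974
      = 0.07301 + 0.071862 + 0.0298402 = 0.1747122

P(F) ≈ 0.1747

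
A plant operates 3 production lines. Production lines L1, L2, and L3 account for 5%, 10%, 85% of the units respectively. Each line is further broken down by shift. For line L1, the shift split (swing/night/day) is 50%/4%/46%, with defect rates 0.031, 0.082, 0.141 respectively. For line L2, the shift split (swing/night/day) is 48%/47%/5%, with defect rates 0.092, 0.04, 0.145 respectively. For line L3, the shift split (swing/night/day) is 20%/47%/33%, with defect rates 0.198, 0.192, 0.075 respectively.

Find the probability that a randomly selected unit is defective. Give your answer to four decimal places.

P(D|L1) = 0.5·0.031 + 0.04·0.082 + 0.46·0.141 = 0.0155 + 0.00328 + 0.06486 = 0.08364
P(D|L2) = 0.48·0.092 + 0.47·0.04 + 0.05·0.145 = 0.04416 + 0.0188 + 0.00725 = 0.07021
P(D|L3) = 0.2·0.198 + 0.47·0.192 + 0.33·0.075 = 0.0396 + 0.09024 + 0.02475 = 0.15459
Then overall,
P(D) = 0.05·0.08364 + 0.1·0.07021 + 0.85·0.15459
      = 0.004182 + 0.007021 + 0.1314015 = 0.1426045

0.1426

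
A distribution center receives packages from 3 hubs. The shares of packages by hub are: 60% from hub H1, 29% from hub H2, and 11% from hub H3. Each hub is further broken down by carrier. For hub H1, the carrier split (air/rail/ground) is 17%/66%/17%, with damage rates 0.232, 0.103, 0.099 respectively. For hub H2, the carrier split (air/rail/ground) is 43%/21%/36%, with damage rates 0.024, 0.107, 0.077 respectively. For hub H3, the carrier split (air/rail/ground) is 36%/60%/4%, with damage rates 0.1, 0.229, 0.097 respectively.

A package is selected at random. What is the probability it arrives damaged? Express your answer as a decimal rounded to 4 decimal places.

P(D|H1) = 0.17·0.232 + 0.66·0.103 + 0.17·0.099 = 0.03944 + 0.06798 + 0.01683 = 0.12425
P(D|H2) = 0.43·0.024 + 0.21·0.107 + 0.36·0.077 = 0.01032 + 0.02247 + 0.02772 = 0.06051
P(D|H3) = 0.36·0.1 + 0.6·0.229 + 0.04·0.097 = 0.036 + 0.1374 + 0.00388 = 0.17728
Then overall,
P(D) = 0.6·0.12425 + 0.29·0.06051 + 0.11·0.17728
      = 0.07455 + 0.0175479 + 0.0195008 = 0.1115987

0.1116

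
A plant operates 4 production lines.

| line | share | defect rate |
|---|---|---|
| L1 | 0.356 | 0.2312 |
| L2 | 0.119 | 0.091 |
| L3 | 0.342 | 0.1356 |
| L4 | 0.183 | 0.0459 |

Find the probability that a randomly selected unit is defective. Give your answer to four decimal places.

0.1479

Summing over the partition,
P(D) = P(D|L1)·P(L1) + P(D|L2)·P(L2) + P(D|L3)·P(L3) + P(D|L4)·P(L4)
      = 0.2312·0.356 + 0.091·0.119 + 0.1356·0.342 + 0.0459·0.183
      = 0.0823072 + 0.010829 + 0.0463752 + 0.0083997 = 0.1479111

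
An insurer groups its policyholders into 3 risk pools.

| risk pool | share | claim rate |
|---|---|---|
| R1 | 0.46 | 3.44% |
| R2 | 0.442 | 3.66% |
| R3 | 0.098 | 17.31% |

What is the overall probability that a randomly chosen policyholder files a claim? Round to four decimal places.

P(C) = P(C|R1)·P(R1) + P(C|R2)·P(R2) + P(C|R3)·P(R3)
      = 0.0344·0.46 + 0.0366·0.442 + 0.1731·0.098
      = 0.015824 + 0.0161772 + 0.0169638 = 0.048965

0.0490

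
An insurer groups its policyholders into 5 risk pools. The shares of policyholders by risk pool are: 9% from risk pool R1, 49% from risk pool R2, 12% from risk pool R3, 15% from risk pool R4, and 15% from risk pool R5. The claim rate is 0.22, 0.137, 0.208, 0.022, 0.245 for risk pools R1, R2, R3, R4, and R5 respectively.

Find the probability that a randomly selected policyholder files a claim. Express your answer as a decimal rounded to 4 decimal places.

0.1519

P(C) = P(C|R1)·P(R1) + P(C|R2)·P(R2) + P(C|R3)·P(R3) + P(C|R4)·P(R4) + P(C|R5)·P(R5)
      = 0.22·0.09 + 0.137·0.49 + 0.208·0.12 + 0.022·0.15 + 0.245·0.15
      = 0.0198 + 0.06713 + 0.02496 + 0.0033 + 0.03675 = 0.15194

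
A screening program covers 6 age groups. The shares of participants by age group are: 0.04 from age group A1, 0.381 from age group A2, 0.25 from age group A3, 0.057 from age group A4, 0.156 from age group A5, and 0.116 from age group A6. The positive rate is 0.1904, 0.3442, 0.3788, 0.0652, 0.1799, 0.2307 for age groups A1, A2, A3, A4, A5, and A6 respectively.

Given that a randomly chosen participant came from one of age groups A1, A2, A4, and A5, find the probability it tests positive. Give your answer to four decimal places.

0.2690

Let S = {A1, A2, A4, A5}.
P(S) = 0.04 + 0.381 + 0.057 + 0.156 = 0.634.
P(T ∩ S) = 0.1904·0.04 + 0.3442·0.381 + 0.0652·0.057 + 0.1799·0.156 = 0.007616 + 0.1311402 + 0.0037164 + 0.0280644 = 0.170537.
P(T | S) = 0.170537 / 0.634 = 0.268986…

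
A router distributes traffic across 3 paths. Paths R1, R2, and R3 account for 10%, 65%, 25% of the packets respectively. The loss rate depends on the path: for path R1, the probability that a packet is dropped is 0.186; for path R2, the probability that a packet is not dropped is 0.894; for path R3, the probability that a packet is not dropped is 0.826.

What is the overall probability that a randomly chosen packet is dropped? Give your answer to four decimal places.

P(L) ≈ 0.1310

P(L|R2) = 1 − 0.894 = 0.106.
P(L|R3) = 1 − 0.826 = 0.174.
P(L) = P(L|R1)·P(R1) + P(L|R2)·P(R2) + P(L|R3)·P(R3)
      = 0.186·0.1 + 0.106·0.65 + 0.174·0.25
      = 0.0186 + 0.0689 + 0.0435 = 0.131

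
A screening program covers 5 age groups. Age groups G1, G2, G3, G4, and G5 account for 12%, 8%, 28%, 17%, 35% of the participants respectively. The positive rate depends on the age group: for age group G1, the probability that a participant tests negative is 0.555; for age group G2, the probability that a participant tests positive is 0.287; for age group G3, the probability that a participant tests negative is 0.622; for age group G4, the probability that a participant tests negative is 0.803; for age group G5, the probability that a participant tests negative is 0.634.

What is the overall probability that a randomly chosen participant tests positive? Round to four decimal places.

P(T) ≈ 0.3438

P(T|G1) = 1 − 0.555 = 0.445.
P(T|G3) = 1 − 0.622 = 0.378.
P(T|G4) = 1 − 0.803 = 0.197.
P(T|G5) = 1 − 0.634 = 0.366.
P(T) = P(T|G1)·P(G1) + P(T|G2)·P(G2) + P(T|G3)·P(G3) + P(T|G4)·P(G4) + P(T|G5)·P(G5)
      = 0.445·0.12 + 0.287·0.08 + 0.378·0.28 + 0.197·0.17 + 0.366·0.35
      = 0.0534 + 0.02296 + 0.10584 + 0.03349 + 0.1281 = 0.34379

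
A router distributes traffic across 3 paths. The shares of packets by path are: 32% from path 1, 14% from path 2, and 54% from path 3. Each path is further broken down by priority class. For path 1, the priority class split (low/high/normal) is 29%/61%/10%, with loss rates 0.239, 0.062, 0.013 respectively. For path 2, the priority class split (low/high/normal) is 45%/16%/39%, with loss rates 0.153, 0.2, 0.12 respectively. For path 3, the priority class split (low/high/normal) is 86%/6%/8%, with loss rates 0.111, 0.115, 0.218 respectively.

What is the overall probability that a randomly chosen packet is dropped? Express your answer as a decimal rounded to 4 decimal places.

P(L|1) = 0.29·0.239 + 0.61·0.062 + 0.1·0.013 = 0.06931 + 0.03782 + 0.0013 = 0.10843
P(L|2) = 0.45·0.153 + 0.16·0.2 + 0.39·0.12 = 0.06885 + 0.032 + 0.0468 = 0.14765
P(L|3) = 0.86·0.111 + 0.06·0.115 + 0.08·0.218 = 0.09546 + 0.0069 + 0.01744 = 0.1198
By total probability over the outer partition,
P(L) = 0.32·0.10843 + 0.14·0.14765 + 0.54·0.1198
      = 0.0346976 + 0.020671 + 0.064692 = 0.1200606

0.1201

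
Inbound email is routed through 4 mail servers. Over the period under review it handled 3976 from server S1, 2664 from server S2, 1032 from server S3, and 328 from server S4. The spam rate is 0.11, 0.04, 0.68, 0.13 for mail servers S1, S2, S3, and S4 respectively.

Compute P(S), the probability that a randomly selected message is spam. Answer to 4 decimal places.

0.1610

Total: 3976 + 2664 + 1032 + 328 = 8000.
P(S1) = 3976/8000 = 0.497. P(S2) = 2664/8000 = 0.333. P(S3) = 1032/8000 = 0.129. P(S4) = 328/8000 = 0.041.
Using total probability over the partition,
P(S) = P(S|S1)·P(S1) + P(S|S2)·P(S2) + P(S|S3)·P(S3) + P(S|S4)·P(S4)
      = 0.11·0.497 + 0.04·0.333 + 0.68·0.129 + 0.13·0.041
      = 0.05467 + 0.01332 + 0.08772 + 0.00533 = 0.16104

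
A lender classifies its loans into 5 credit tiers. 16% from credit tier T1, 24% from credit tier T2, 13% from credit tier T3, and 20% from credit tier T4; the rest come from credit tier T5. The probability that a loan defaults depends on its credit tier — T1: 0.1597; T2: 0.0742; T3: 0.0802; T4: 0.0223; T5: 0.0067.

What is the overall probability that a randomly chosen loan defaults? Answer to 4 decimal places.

P(T5) = 1 − (0.16 + 0.24 + 0.13 + 0.2) = 0.27.
P(D) = P(D|T1)·P(T1) + P(D|T2)·P(T2) + P(D|T3)·P(T3) + P(D|T4)·P(T4) + P(D|T5)·P(T5)
      = 0.1597·0.16 + 0.0742·0.24 + 0.0802·0.13 + 0.0223·0.2 + 0.0067·0.27
      = 0.025552 + 0.017808 + 0.010426 + 0.00446 + 0.001809 = 0.060055

0.0601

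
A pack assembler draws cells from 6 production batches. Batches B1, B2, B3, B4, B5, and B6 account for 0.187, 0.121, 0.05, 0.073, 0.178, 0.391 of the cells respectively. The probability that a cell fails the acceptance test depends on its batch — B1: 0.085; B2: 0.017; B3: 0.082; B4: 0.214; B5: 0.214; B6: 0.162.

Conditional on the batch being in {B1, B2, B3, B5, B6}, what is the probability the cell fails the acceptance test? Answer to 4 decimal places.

0.1332

Let S = {B1, B2, B3, B5, B6}.
P(S) = 0.187 + 0.121 + 0.05 + 0.178 + 0.391 = 0.927.
P(F ∩ S) = 0.085·0.187 + 0.017·0.121 + 0.082·0.05 + 0.214·0.178 + 0.162·0.391 = 0.015895 + 0.002057 + 0.0041 + 0.038092 + 0.063342 = 0.123486.
P(F | S) = 0.123486 / 0.927 = 0.133210…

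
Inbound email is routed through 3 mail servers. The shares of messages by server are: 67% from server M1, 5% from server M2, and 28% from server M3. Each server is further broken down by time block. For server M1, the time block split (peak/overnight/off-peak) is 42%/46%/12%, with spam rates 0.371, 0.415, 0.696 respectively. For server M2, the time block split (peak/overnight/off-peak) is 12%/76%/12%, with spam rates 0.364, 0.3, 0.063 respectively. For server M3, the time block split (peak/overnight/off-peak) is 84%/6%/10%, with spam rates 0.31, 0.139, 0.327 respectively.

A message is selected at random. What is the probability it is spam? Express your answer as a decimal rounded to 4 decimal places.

P(S) ≈ 0.3866

P(S|M1) = 0.42·0.371 + 0.46·0.415 + 0.12·0.696 = 0.15582 + 0.1909 + 0.08352 = 0.43024
P(S|M2) = 0.12·0.364 + 0.76·0.3 + 0.12·0.063 = 0.04368 + 0.228 + 0.00756 = 0.27924
P(S|M3) = 0.84·0.31 + 0.06·0.139 + 0.1·0.327 = 0.2604 + 0.00834 + 0.0327 = 0.30144
Then overall,
P(S) = 0.67·0.43024 + 0.05·0.27924 + 0.28·0.30144
      = 0.2882608 + 0.013962 + 0.0844032 = 0.386626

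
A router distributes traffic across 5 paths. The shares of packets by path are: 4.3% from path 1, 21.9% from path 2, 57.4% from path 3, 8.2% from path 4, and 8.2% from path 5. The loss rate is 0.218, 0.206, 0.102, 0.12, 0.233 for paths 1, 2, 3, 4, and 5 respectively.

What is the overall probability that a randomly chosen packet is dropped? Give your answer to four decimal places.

Summing over the partition,
P(L) = P(L|1)·P(1) + P(L|2)·P(2) + P(L|3)·P(3) + P(L|4)·P(4) + P(L|5)·P(5)
      = 0.218·0.043 + 0.206·0.219 + 0.102·0.574 + 0.12·0.082 + 0.233·0.082
      = 0.009374 + 0.045114 + 0.058548 + 0.00984 + 0.019106 = 0.141982

P(L) ≈ 0.1420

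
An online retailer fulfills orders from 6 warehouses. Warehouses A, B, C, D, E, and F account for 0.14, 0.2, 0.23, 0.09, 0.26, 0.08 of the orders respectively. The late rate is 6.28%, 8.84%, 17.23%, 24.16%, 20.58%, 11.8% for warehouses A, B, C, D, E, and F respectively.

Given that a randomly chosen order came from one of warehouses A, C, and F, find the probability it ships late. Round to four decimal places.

0.1286

Let S = {A, C, F}.
P(S) = 0.14 + 0.23 + 0.08 = 0.45.
P(L ∩ S) = 0.0628·0.14 + 0.1723·0.23 + 0.118·0.08 = 0.008792 + 0.039629 + 0.00944 = 0.057861.
P(L | S) = 0.057861 / 0.45 = 0.128580…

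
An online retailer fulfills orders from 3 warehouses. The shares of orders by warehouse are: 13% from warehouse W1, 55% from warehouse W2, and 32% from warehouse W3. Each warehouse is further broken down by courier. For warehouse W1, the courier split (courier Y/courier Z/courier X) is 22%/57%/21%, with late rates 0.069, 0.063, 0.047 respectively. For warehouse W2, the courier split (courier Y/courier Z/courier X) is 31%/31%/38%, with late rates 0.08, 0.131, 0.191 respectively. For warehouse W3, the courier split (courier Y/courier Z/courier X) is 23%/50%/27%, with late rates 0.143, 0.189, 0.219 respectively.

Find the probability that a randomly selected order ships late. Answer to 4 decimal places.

P(L|W1) = 0.22·0.069 + 0.57·0.063 + 0.21·0.047 = 0.01518 + 0.03591 + 0.00987 = 0.06096
P(L|W2) = 0.31·0.08 + 0.31·0.131 + 0.38·0.191 = 0.0248 + 0.04061 + 0.07258 = 0.13799
P(L|W3) = 0.23·0.143 + 0.5·0.189 + 0.27·0.219 = 0.03289 + 0.0945 + 0.05913 = 0.18652
By total probability over the outer partition,
P(L) = 0.13·0.06096 + 0.55·0.13799 + 0.32·0.18652
      = 0.0079248 + 0.0758945 + 0.0596864 = 0.1435057

P(L) ≈ 0.1435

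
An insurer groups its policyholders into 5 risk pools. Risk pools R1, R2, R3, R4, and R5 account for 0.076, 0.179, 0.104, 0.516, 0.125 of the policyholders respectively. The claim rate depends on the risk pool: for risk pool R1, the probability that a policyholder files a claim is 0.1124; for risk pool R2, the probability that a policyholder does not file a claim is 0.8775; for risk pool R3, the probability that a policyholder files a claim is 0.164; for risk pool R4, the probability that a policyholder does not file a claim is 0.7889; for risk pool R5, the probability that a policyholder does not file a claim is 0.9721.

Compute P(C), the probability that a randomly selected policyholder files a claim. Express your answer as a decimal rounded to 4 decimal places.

P(C|R2) = 1 − 0.8775 = 0.1225.
P(C|R4) = 1 − 0.7889 = 0.2111.
P(C|R5) = 1 − 0.9721 = 0.0279.
P(C) = P(C|R1)·P(R1) + P(C|R2)·P(R2) + P(C|R3)·P(R3) + P(C|R4)·P(R4) + P(C|R5)·P(R5)
      = 0.1124·0.076 + 0.1225·0.179 + 0.164·0.104 + 0.2111·0.516 + 0.0279·0.125
      = 0.0085424 + 0.0219275 + 0.017056 + 0.1089276 + 0.0034875 = 0.159941

0.1599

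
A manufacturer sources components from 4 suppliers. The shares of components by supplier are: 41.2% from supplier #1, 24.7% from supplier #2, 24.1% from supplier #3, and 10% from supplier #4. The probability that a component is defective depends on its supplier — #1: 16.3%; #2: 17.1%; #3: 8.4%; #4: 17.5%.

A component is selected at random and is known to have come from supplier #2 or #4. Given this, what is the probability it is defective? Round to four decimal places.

Let S = {#2, #4}.
P(S) = 0.247 + 0.1 = 0.347.
P(D ∩ S) = 0.171·0.247 + 0.175·0.1 = 0.042237 + 0.0175 = 0.059737.
P(D | S) = 0.059737 / 0.347 = 0.172153…

P(D|S) ≈ 0.1722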